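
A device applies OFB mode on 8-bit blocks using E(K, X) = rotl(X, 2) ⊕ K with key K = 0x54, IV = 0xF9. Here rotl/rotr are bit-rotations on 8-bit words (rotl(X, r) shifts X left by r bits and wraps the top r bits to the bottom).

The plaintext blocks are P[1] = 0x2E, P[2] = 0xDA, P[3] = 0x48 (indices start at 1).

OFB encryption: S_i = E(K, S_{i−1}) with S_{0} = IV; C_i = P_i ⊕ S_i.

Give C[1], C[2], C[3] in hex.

C[1]: S = E(K, 0xF9) = 0xB3; 0x2E ⊕ 0xB3 = 0x9D.
C[2]: S = E(K, 0xB3) = 0x9A; 0xDA ⊕ 0x9A = 0x40.
C[3]: S = E(K, 0x9A) = 0x3E; 0x48 ⊕ 0x3E = 0x76.

C[1] = 0x9D, C[2] = 0x40, C[3] = 0x76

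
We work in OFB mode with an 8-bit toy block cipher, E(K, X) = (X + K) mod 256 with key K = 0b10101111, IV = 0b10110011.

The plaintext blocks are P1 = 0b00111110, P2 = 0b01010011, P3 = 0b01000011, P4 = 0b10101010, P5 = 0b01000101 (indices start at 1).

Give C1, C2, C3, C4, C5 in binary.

C1 = 0b01011100, C2 = 0b01000010, C3 = 0b10000011, C4 = 0b11000101, C5 = 0b01011011

OFB encryption: S_i = E(K, S_{i−1}) with S_{0} = IV; C_i = P_i ⊕ S_i.
C1: S = E(K, 0b10110011) = 0b01100010; 0b00111110 ⊕ 0b01100010 = 0b01011100.
C2: S = E(K, 0b01100010) = 0b00010001; 0b01010011 ⊕ 0b00010001 = 0b01000010.
C3: S = E(K, 0b00010001) = 0b11000000; 0b01000011 ⊕ 0b11000000 = 0b10000011.
C4: S = E(K, 0b11000000) = 0b01101111; 0b10101010 ⊕ 0b01101111 = 0b11000101.
C5: S = E(K, 0b01101111) = 0b00011110; 0b01000101 ⊕ 0b00011110 = 0b01011011.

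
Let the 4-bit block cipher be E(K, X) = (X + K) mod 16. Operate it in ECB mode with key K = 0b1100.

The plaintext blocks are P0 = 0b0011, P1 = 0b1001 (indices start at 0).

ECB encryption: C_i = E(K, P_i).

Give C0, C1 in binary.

C0 = 0b1111, C1 = 0b0101

C0: E(K, 0b0011) = 0b1111.
C1: E(K, 0b1001) = 0b0101.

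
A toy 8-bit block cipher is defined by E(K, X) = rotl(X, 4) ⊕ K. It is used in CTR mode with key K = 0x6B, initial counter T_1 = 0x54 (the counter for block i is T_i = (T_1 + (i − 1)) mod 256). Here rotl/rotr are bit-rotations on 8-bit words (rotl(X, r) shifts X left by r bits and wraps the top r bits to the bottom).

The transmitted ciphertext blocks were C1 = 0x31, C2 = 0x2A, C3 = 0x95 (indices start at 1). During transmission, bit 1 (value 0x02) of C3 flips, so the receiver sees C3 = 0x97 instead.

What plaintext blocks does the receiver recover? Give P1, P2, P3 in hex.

P1 = 0x1F, P2 = 0x14, P3 = 0x99

CTR decryption: S_i = E(K, T_i) where T_i is the counter for block i; P_i = C_i ⊕ S_i.
Only C3 changed, to 0x97. In CTR, a change in C_i flips the same bit in P_i only; the keystream is unaffected. Decrypting the received ciphertext:
P1: T = 0x54, S = E(K, T) = 0x2E; 0x31 ⊕ 0x2E = 0x1F.
P2: T = 0x55, S = E(K, T) = 0x3E; 0x2A ⊕ 0x3E = 0x14.
P3: T = 0x56, S = E(K, T) = 0x0E; 0x97 ⊕ 0x0E = 0x99.
Blocks that differ from the original plaintext: P3.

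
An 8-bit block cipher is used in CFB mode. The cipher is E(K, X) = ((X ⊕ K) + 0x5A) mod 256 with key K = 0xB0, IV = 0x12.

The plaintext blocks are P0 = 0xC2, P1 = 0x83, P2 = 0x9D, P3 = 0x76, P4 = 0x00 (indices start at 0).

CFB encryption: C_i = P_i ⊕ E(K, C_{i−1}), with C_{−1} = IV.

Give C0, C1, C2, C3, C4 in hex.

C0 = 0x3E, C1 = 0x6B, C2 = 0xA8, C3 = 0x04, C4 = 0x0E

C0: E(K, 0x12) = 0xFC; 0xC2 ⊕ 0xFC = 0x3E.
C1: E(K, 0x3E) = 0xE8; 0x83 ⊕ 0xE8 = 0x6B.
C2: E(K, 0x6B) = 0x35; 0x9D ⊕ 0x35 = 0xA8.
C3: E(K, 0xA8) = 0x72; 0x76 ⊕ 0x72 = 0x04.
C4: E(K, 0x04) = 0x0E; 0x00 ⊕ 0x0E = 0x0E.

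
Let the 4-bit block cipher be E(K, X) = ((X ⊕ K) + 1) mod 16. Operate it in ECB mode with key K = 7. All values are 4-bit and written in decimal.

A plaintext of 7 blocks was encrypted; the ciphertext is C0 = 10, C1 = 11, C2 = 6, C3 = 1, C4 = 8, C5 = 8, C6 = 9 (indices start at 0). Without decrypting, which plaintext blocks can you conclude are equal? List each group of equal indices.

P4 = P5

ECB encrypts each block independently with the same key, so equal ciphertext blocks imply equal plaintext blocks.
C4 = C5 = 8, so P4 = P5.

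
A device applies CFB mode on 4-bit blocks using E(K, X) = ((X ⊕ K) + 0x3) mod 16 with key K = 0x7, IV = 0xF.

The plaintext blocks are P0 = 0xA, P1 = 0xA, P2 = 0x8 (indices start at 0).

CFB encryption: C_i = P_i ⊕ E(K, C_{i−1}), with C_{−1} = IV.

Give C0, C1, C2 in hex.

C0 = 0x1, C1 = 0x3, C2 = 0xF

C0: E(K, 0xF) = 0xB; 0xA ⊕ 0xB = 0x1.
C1: E(K, 0x1) = 0x9; 0xA ⊕ 0x9 = 0x3.
C2: E(K, 0x3) = 0x7; 0x8 ⊕ 0x7 = 0xF.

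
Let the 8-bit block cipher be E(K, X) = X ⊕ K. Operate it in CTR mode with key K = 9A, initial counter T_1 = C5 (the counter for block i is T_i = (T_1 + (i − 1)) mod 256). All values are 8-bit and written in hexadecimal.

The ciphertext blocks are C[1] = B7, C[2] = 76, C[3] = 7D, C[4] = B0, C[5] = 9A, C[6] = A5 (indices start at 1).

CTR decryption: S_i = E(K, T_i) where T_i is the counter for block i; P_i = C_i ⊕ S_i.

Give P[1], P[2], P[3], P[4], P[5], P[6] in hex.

P[1]: T = C5, S = E(K, T) = 5F; B7 ⊕ 5F = E8.
P[2]: T = C6, S = E(K, T) = 5C; 76 ⊕ 5C = 2A.
P[3]: T = C7, S = E(K, T) = 5D; 7D ⊕ 5D = 20.
P[4]: T = C8, S = E(K, T) = 52; B0 ⊕ 52 = E2.
P[5]: T = C9, S = E(K, T) = 53; 9A ⊕ 53 = C9.
P[6]: T = CA, S = E(K, T) = 50; A5 ⊕ 50 = F5.

P[1] = E8, P[2] = 2A, P[3] = 20, P[4] = E2, P[5] = C9, P[6] = F5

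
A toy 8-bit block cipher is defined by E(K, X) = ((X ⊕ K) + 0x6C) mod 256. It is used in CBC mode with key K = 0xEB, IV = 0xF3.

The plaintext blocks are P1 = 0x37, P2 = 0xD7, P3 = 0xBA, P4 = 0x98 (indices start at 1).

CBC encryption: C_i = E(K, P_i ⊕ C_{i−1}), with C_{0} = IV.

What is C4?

C4 = 0x49

C1: P1 ⊕ 0xF3 = 0xC4; E(K, 0xC4) = 0x9B.
C2: P2 ⊕ 0x9B = 0x4C; E(K, 0x4C) = 0x13.
C3: P3 ⊕ 0x13 = 0xA9; E(K, 0xA9) = 0xAE.
C4: P4 ⊕ 0xAE = 0x36; E(K, 0x36) = 0x49.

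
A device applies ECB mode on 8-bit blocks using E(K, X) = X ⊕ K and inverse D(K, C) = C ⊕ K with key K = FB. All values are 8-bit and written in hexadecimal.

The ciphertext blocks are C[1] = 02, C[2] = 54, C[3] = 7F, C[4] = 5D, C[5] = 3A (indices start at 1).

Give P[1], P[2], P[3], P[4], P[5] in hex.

ECB decryption: P_i = D(K, C_i).
P[1]: D(K, 02) = F9.
P[2]: D(K, 54) = AF.
P[3]: D(K, 7F) = 84.
P[4]: D(K, 5D) = A6.
P[5]: D(K, 3A) = C1.

P[1] = F9, P[2] = AF, P[3] = 84, P[4] = A6, P[5] = C1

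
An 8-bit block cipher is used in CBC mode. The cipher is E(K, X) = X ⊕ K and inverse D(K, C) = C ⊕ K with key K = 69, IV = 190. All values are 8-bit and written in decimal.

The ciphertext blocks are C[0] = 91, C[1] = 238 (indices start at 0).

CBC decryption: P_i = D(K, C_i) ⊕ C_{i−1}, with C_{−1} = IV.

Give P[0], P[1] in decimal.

P[0] = 160, P[1] = 240

P[0]: D(K, 91) = 30; 30 ⊕ 190 = 160.
P[1]: D(K, 238) = 171; 171 ⊕ 91 = 240.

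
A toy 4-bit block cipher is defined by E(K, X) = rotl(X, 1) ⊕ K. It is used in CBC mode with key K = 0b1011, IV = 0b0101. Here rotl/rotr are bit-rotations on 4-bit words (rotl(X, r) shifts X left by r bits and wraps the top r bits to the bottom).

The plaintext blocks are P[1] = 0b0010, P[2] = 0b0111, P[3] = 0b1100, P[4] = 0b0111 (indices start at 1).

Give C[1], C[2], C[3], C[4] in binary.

CBC encryption: C_i = E(K, P_i ⊕ C_{i−1}), with C_{0} = IV.
C[1]: P[1] ⊕ 0b0101 = 0b0111; E(K, 0b0111) = 0b0101.
C[2]: P[2] ⊕ 0b0101 = 0b0010; E(K, 0b0010) = 0b1111.
C[3]: P[3] ⊕ 0b1111 = 0b0011; E(K, 0b0011) = 0b1101.
C[4]: P[4] ⊕ 0b1101 = 0b1010; E(K, 0b1010) = 0b1110.

C[1] = 0b0101, C[2] = 0b1111, C[3] = 0b1101, C[4] = 0b1110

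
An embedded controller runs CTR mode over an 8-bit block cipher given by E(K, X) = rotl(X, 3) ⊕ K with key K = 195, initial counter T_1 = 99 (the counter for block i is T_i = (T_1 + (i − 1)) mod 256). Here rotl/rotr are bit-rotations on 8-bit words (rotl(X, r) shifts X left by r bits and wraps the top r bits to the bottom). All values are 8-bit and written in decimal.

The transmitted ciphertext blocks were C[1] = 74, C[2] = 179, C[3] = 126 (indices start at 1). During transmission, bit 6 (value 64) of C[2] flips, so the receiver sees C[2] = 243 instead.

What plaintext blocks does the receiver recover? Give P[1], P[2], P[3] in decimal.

P[1] = 146, P[2] = 19, P[3] = 150

CTR decryption: S_i = E(K, T_i) where T_i is the counter for block i; P_i = C_i ⊕ S_i.
Only C[2] changed, to 243. In CTR, a change in C_i flips the same bit in P_i only; the keystream is unaffected. Decrypting the received ciphertext:
P[1]: T = 99, S = E(K, T) = 216; 74 ⊕ 216 = 146.
P[2]: T = 100, S = E(K, T) = 224; 243 ⊕ 224 = 19.
P[3]: T = 101, S = E(K, T) = 232; 126 ⊕ 232 = 150.
Blocks that differ from the original plaintext: P[2].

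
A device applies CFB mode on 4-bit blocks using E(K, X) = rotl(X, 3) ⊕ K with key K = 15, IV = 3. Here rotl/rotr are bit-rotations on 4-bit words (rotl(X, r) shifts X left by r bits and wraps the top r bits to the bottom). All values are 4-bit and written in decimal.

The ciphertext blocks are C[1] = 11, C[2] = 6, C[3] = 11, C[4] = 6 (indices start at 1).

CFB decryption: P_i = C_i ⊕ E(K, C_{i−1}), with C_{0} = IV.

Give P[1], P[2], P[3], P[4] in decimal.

P[1] = 13, P[2] = 4, P[3] = 7, P[4] = 4

P[1]: E(K, 3) = 6; 11 ⊕ 6 = 13.
P[2]: E(K, 11) = 2; 6 ⊕ 2 = 4.
P[3]: E(K, 6) = 12; 11 ⊕ 12 = 7.
P[4]: E(K, 11) = 2; 6 ⊕ 2 = 4.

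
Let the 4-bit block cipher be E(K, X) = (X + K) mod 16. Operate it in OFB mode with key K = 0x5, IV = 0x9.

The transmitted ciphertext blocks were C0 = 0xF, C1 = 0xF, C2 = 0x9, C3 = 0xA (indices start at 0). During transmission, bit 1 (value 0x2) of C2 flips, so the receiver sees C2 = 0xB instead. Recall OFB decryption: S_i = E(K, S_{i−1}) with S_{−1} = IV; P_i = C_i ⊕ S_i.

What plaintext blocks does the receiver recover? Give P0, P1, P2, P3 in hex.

P0 = 0x1, P1 = 0xC, P2 = 0x3, P3 = 0x7

Only C2 changed, to 0xB. In OFB, a change in C_i flips the same bit in P_i only; the keystream is unaffected. Decrypting the received ciphertext:
P0: S = E(K, 0x9) = 0xE; 0xF ⊕ 0xE = 0x1.
P1: S = E(K, 0xE) = 0x3; 0xF ⊕ 0x3 = 0xC.
P2: S = E(K, 0x3) = 0x8; 0xB ⊕ 0x8 = 0x3.
P3: S = E(K, 0x8) = 0xD; 0xA ⊕ 0xD = 0x7.
Blocks that differ from the original plaintext: P2.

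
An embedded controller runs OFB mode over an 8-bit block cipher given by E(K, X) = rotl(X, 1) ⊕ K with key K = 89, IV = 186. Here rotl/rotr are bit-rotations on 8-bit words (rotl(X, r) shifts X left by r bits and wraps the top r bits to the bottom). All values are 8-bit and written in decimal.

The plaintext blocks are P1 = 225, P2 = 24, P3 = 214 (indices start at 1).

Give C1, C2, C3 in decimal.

C1 = 205, C2 = 25, C3 = 141

OFB encryption: S_i = E(K, S_{i−1}) with S_{0} = IV; C_i = P_i ⊕ S_i.
C1: S = E(K, 186) = 44; 225 ⊕ 44 = 205.
C2: S = E(K, 44) = 1; 24 ⊕ 1 = 25.
C3: S = E(K, 1) = 91; 214 ⊕ 91 = 141.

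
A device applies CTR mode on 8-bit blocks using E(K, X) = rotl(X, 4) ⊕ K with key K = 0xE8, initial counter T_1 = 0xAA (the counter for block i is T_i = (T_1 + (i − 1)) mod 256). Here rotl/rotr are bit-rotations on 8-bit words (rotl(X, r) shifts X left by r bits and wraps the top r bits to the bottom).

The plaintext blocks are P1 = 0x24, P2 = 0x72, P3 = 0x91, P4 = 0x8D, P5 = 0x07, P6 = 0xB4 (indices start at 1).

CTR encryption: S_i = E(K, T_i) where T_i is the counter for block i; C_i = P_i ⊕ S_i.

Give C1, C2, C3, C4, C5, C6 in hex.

C1 = 0x66, C2 = 0x20, C3 = 0xB3, C4 = 0xBF, C5 = 0x05, C6 = 0xA6

C1: T = 0xAA, S = E(K, T) = 0x42; 0x24 ⊕ 0x42 = 0x66.
C2: T = 0xAB, S = E(K, T) = 0x52; 0x72 ⊕ 0x52 = 0x20.
C3: T = 0xAC, S = E(K, T) = 0x22; 0x91 ⊕ 0x22 = 0xB3.
C4: T = 0xAD, S = E(K, T) = 0x32; 0x8D ⊕ 0x32 = 0xBF.
C5: T = 0xAE, S = E(K, T) = 0x02; 0x07 ⊕ 0x02 = 0x05.
C6: T = 0xAF, S = E(K, T) = 0x12; 0xB4 ⊕ 0x12 = 0xA6.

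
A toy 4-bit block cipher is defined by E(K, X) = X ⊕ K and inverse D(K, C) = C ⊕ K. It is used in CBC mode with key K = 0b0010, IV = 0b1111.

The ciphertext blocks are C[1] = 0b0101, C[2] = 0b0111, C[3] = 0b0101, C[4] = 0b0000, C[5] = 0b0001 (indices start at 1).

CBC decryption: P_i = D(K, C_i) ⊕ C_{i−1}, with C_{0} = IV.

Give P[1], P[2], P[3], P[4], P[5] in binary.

P[1]: D(K, 0b0101) = 0b0111; 0b0111 ⊕ 0b1111 = 0b1000.
P[2]: D(K, 0b0111) = 0b0101; 0b0101 ⊕ 0b0101 = 0b0000.
P[3]: D(K, 0b0101) = 0b0111; 0b0111 ⊕ 0b0111 = 0b0000.
P[4]: D(K, 0b0000) = 0b0010; 0b0010 ⊕ 0b0101 = 0b0111.
P[5]: D(K, 0b0001) = 0b0011; 0b0011 ⊕ 0b0000 = 0b0011.

P[1] = 0b1000, P[2] = 0b0000, P[3] = 0b0000, P[4] = 0b0111, P[5] = 0b0011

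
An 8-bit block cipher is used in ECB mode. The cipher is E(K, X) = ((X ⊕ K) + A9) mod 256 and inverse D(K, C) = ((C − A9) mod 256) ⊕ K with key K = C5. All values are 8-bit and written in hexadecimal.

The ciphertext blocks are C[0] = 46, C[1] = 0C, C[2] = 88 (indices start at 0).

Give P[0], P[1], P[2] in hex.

P[0] = 58, P[1] = A6, P[2] = 1A

ECB decryption: P_i = D(K, C_i).
P[0]: D(K, 46) = 58.
P[1]: D(K, 0C) = A6.
P[2]: D(K, 88) = 1A.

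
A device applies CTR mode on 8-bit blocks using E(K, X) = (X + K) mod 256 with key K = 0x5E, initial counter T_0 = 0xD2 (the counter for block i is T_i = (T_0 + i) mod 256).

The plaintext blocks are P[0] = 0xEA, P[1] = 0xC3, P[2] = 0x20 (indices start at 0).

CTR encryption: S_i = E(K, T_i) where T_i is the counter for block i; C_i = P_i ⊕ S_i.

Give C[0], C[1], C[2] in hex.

C[0]: T = 0xD2, S = E(K, T) = 0x30; 0xEA ⊕ 0x30 = 0xDA.
C[1]: T = 0xD3, S = E(K, T) = 0x31; 0xC3 ⊕ 0x31 = 0xF2.
C[2]: T = 0xD4, S = E(K, T) = 0x32; 0x20 ⊕ 0x32 = 0x12.

C[0] = 0xDA, C[1] = 0xF2, C[2] = 0x12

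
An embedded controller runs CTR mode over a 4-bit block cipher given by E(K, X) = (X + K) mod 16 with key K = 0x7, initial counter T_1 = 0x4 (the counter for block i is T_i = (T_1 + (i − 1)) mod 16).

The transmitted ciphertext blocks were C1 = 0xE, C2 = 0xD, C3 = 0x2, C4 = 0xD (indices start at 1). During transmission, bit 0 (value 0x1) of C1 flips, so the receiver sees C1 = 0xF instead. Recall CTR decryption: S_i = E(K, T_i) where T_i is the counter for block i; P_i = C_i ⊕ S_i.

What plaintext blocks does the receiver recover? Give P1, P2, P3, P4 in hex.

Only C1 changed, to 0xF. In CTR, a change in C_i flips the same bit in P_i only; the keystream is unaffected. Decrypting the received ciphertext:
P1: T = 0x4, S = E(K, T) = 0xB; 0xF ⊕ 0xB = 0x4.
P2: T = 0x5, S = E(K, T) = 0xC; 0xD ⊕ 0xC = 0x1.
P3: T = 0x6, S = E(K, T) = 0xD; 0x2 ⊕ 0xD = 0xF.
P4: T = 0x7, S = E(K, T) = 0xE; 0xD ⊕ 0xE = 0x3.
Blocks that differ from the original plaintext: P1.

P1 = 0x4, P2 = 0x1, P3 = 0xF, P4 = 0x3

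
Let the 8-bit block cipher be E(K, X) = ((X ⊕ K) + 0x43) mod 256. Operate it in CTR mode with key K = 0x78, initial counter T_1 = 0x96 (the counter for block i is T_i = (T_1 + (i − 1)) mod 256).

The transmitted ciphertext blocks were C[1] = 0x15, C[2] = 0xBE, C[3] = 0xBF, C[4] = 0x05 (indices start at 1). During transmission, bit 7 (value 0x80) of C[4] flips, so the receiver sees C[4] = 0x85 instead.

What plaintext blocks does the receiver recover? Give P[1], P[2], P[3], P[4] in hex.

P[1] = 0x24, P[2] = 0x8C, P[3] = 0x9C, P[4] = 0xA1

CTR decryption: S_i = E(K, T_i) where T_i is the counter for block i; P_i = C_i ⊕ S_i.
Only C[4] changed, to 0x85. In CTR, a change in C_i flips the same bit in P_i only; the keystream is unaffected. Decrypting the received ciphertext:
P[1]: T = 0x96, S = E(K, T) = 0x31; 0x15 ⊕ 0x31 = 0x24.
P[2]: T = 0x97, S = E(K, T) = 0x32; 0xBE ⊕ 0x32 = 0x8C.
P[3]: T = 0x98, S = E(K, T) = 0x23; 0xBF ⊕ 0x23 = 0x9C.
P[4]: T = 0x99, S = E(K, T) = 0x24; 0x85 ⊕ 0x24 = 0xA1.
Blocks that differ from the original plaintext: P[4].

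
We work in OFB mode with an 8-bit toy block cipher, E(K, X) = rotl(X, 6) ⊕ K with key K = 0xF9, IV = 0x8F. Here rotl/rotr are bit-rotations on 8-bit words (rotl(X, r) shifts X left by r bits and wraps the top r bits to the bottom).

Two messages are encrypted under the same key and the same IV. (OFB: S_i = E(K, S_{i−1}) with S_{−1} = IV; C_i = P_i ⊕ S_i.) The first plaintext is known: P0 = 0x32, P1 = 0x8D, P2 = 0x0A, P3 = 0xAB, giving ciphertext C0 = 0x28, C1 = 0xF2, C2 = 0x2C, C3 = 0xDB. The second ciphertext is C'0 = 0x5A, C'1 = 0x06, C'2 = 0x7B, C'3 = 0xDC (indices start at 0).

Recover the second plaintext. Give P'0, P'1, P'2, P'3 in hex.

P'0 = 0x40, P'1 = 0x79, P'2 = 0x5D, P'3 = 0xAC

In OFB with a reused IV, both messages share the same keystream S_i, so C_i ⊕ C'_i = P_i ⊕ P'_i and thus P'_i = P_i ⊕ C_i ⊕ C'_i.
P'0: 0x32 ⊕ 0x28 ⊕ 0x5A = 0x40.
P'1: 0x8D ⊕ 0xF2 ⊕ 0x06 = 0x79.
P'2: 0x0A ⊕ 0x2C ⊕ 0x7B = 0x5D.
P'3: 0xAB ⊕ 0xDB ⊕ 0xDC = 0xAC.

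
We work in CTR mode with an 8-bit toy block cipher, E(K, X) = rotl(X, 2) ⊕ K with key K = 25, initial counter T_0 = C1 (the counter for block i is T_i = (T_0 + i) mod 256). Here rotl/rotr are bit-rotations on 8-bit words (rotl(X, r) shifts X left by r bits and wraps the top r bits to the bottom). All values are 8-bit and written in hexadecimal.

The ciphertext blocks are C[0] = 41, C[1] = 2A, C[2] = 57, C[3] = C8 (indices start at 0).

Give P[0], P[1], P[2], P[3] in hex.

CTR decryption: S_i = E(K, T_i) where T_i is the counter for block i; P_i = C_i ⊕ S_i.
P[0]: T = C1, S = E(K, T) = 22; 41 ⊕ 22 = 63.
P[1]: T = C2, S = E(K, T) = 2E; 2A ⊕ 2E = 04.
P[2]: T = C3, S = E(K, T) = 2A; 57 ⊕ 2A = 7D.
P[3]: T = C4, S = E(K, T) = 36; C8 ⊕ 36 = FE.

P[0] = 63, P[1] = 04, P[2] = 7D, P[3] = FE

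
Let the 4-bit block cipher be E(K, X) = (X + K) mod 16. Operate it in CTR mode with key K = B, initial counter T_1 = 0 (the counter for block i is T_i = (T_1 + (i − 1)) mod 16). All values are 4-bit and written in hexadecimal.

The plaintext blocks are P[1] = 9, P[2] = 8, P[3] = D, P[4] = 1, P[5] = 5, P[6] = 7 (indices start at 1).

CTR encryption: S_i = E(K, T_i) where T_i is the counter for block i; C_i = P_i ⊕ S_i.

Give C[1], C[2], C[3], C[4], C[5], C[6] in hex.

C[1]: T = 0, S = E(K, T) = B; 9 ⊕ B = 2.
C[2]: T = 1, S = E(K, T) = C; 8 ⊕ C = 4.
C[3]: T = 2, S = E(K, T) = D; D ⊕ D = 0.
C[4]: T = 3, S = E(K, T) = E; 1 ⊕ E = F.
C[5]: T = 4, S = E(K, T) = F; 5 ⊕ F = A.
C[6]: T = 5, S = E(K, T) = 0; 7 ⊕ 0 = 7.

C[1] = 2, C[2] = 4, C[3] = 0, C[4] = F, C[5] = A, C[6] = 7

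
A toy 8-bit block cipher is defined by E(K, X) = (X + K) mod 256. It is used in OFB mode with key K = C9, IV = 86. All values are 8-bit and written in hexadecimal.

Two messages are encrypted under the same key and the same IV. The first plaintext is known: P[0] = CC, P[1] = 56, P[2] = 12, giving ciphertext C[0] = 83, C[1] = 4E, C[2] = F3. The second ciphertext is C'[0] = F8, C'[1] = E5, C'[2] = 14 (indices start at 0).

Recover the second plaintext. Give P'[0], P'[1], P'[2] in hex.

P'[0] = B7, P'[1] = FD, P'[2] = F5

In OFB with a reused IV, both messages share the same keystream S_i, so C_i ⊕ C'_i = P_i ⊕ P'_i and thus P'_i = P_i ⊕ C_i ⊕ C'_i.
P'[0]: CC ⊕ 83 ⊕ F8 = B7.
P'[1]: 56 ⊕ 4E ⊕ E5 = FD.
P'[2]: 12 ⊕ F3 ⊕ 14 = F5.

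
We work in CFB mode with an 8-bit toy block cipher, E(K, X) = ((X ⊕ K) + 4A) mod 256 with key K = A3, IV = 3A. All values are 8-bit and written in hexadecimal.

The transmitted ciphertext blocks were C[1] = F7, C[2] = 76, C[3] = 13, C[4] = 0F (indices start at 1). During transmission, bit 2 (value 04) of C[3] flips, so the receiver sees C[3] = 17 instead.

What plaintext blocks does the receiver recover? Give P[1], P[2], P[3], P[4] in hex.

P[1] = 14, P[2] = E8, P[3] = 08, P[4] = F1

CFB decryption: P_i = C_i ⊕ E(K, C_{i−1}), with C_{0} = IV.
Only C[3] changed, to 17. In CFB, a change in C_i flips the same bit in P_i and garbles P_{i+1}. Decrypting the received ciphertext:
P[1]: E(K, 3A) = E3; F7 ⊕ E3 = 14.
P[2]: E(K, F7) = 9E; 76 ⊕ 9E = E8.
P[3]: E(K, 76) = 1F; 17 ⊕ 1F = 08.
P[4]: E(K, 17) = FE; 0F ⊕ FE = F1.
Blocks that differ from the original plaintext: P[3], P[4].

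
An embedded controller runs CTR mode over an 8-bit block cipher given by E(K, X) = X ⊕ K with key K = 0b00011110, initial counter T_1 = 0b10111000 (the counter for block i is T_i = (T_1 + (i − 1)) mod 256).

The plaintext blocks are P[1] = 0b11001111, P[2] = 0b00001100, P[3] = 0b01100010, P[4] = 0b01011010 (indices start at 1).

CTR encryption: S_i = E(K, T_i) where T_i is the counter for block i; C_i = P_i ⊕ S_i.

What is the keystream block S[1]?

C[1]: T = 0b10111000, S = E(K, T) = 0b10100110; 0b11001111 ⊕ 0b10100110 = 0b01101001.
So S[1] = 0b10100110.

0b10100110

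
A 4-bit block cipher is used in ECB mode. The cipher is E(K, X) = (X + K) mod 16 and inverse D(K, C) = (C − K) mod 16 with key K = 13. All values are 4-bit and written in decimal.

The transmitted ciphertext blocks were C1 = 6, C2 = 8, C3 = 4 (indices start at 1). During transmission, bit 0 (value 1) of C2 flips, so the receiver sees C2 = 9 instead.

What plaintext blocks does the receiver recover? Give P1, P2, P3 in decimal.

ECB decryption: P_i = D(K, C_i).
Only C2 changed, to 9. In ECB, a change in C_i affects only P_i. Decrypting the received ciphertext:
P1: D(K, 6) = 9.
P2: D(K, 9) = 12.
P3: D(K, 4) = 7.
Blocks that differ from the original plaintext: P2.

P1 = 9, P2 = 12, P3 = 7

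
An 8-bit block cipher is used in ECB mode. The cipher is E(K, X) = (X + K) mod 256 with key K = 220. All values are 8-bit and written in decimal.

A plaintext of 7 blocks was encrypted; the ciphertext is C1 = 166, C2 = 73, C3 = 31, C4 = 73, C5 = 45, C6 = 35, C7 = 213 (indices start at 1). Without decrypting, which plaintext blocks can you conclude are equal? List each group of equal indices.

ECB encrypts each block independently with the same key, so equal ciphertext blocks imply equal plaintext blocks.
C2 = C4 = 73, so P2 = P4.

P2 = P4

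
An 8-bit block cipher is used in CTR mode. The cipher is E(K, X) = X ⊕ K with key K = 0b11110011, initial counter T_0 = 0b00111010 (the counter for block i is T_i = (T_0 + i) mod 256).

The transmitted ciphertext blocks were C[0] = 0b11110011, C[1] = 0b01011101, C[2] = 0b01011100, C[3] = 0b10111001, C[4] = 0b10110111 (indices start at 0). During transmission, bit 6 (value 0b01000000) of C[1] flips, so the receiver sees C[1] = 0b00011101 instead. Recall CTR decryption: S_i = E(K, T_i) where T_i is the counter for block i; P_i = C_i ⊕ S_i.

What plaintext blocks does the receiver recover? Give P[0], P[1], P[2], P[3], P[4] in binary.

Only C[1] changed, to 0b00011101. In CTR, a change in C_i flips the same bit in P_i only; the keystream is unaffected. Decrypting the received ciphertext:
P[0]: T = 0b00111010, S = E(K, T) = 0b11001001; 0b11110011 ⊕ 0b11001001 = 0b00111010.
P[1]: T = 0b00111011, S = E(K, T) = 0b11001000; 0b00011101 ⊕ 0b11001000 = 0b11010101.
P[2]: T = 0b00111100, S = E(K, T) = 0b11001111; 0b01011100 ⊕ 0b11001111 = 0b10010011.
P[3]: T = 0b00111101, S = E(K, T) = 0b11001110; 0b10111001 ⊕ 0b11001110 = 0b01110111.
P[4]: T = 0b00111110, S = E(K, T) = 0b11001101; 0b10110111 ⊕ 0b11001101 = 0b01111010.
Blocks that differ from the original plaintext: P[1].

P[0] = 0b00111010, P[1] = 0b11010101, P[2] = 0b10010011, P[3] = 0b01110111, P[4] = 0b01111010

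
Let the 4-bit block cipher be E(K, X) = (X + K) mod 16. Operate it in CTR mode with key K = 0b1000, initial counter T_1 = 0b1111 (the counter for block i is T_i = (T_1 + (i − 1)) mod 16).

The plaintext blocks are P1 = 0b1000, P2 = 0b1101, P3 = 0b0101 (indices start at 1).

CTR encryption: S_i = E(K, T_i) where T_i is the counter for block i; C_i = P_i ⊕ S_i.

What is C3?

C3 = 0b1100

C1: T = 0b1111, S = E(K, T) = 0b0111; 0b1000 ⊕ 0b0111 = 0b1111.
C2: T = 0b0000, S = E(K, T) = 0b1000; 0b1101 ⊕ 0b1000 = 0b0101.
C3: T = 0b0001, S = E(K, T) = 0b1001; 0b0101 ⊕ 0b1001 = 0b1100.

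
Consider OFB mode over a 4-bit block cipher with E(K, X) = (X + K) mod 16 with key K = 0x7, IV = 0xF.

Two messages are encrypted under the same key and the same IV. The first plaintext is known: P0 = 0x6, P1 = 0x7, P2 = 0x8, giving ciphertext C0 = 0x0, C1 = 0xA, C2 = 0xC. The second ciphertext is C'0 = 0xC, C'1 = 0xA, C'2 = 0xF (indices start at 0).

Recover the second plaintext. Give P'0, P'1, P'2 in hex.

In OFB with a reused IV, both messages share the same keystream S_i, so C_i ⊕ C'_i = P_i ⊕ P'_i and thus P'_i = P_i ⊕ C_i ⊕ C'_i.
P'0: 0x6 ⊕ 0x0 ⊕ 0xC = 0xA.
P'1: 0x7 ⊕ 0xA ⊕ 0xA = 0x7.
P'2: 0x8 ⊕ 0xC ⊕ 0xF = 0xB.

P'0 = 0xA, P'1 = 0x7, P'2 = 0xB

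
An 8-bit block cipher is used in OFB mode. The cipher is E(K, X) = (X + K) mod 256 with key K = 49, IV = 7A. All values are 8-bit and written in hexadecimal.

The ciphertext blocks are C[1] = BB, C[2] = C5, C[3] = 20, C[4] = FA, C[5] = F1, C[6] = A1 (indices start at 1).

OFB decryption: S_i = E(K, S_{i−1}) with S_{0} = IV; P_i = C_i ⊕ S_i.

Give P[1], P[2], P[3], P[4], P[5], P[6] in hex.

P[1]: S = E(K, 7A) = C3; BB ⊕ C3 = 78.
P[2]: S = E(K, C3) = 0C; C5 ⊕ 0C = C9.
P[3]: S = E(K, 0C) = 55; 20 ⊕ 55 = 75.
P[4]: S = E(K, 55) = 9E; FA ⊕ 9E = 64.
P[5]: S = E(K, 9E) = E7; F1 ⊕ E7 = 16.
P[6]: S = E(K, E7) = 30; A1 ⊕ 30 = 91.

P[1] = 78, P[2] = C9, P[3] = 75, P[4] = 64, P[5] = 16, P[6] = 91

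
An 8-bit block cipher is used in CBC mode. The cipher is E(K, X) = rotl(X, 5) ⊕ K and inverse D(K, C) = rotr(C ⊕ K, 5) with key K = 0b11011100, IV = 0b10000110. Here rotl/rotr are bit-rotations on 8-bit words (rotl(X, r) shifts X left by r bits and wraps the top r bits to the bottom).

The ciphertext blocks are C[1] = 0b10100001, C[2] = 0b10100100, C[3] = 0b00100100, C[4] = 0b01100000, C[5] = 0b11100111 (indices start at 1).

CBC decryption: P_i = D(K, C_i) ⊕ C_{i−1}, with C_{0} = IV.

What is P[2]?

P[2] = 0b01100010

P[2]: D(K, 0b10100100) = 0b11000011; 0b11000011 ⊕ 0b10100001 = 0b01100010.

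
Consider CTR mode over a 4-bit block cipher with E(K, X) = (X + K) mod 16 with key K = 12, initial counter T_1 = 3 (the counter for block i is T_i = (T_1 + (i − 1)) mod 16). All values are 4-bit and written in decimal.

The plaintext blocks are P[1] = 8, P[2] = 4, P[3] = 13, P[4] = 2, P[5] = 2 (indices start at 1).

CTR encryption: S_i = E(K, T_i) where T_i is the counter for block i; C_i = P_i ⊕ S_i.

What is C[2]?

C[2] = 4

C[1]: T = 3, S = E(K, T) = 15; 8 ⊕ 15 = 7.
C[2]: T = 4, S = E(K, T) = 0; 4 ⊕ 0 = 4.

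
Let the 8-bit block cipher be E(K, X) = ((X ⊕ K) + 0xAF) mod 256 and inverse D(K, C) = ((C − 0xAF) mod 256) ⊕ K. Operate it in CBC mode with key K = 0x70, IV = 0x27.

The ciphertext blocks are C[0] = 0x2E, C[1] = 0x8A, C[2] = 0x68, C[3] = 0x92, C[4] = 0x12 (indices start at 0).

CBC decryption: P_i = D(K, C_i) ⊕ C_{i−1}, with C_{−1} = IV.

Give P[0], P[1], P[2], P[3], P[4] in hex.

P[0]: D(K, 0x2E) = 0x0F; 0x0F ⊕ 0x27 = 0x28.
P[1]: D(K, 0x8A) = 0xAB; 0xAB ⊕ 0x2E = 0x85.
P[2]: D(K, 0x68) = 0xC9; 0xC9 ⊕ 0x8A = 0x43.
P[3]: D(K, 0x92) = 0x93; 0x93 ⊕ 0x68 = 0xFB.
P[4]: D(K, 0x12) = 0x13; 0x13 ⊕ 0x92 = 0x81.

P[0] = 0x28, P[1] = 0x85, P[2] = 0x43, P[3] = 0xFB, P[4] = 0x81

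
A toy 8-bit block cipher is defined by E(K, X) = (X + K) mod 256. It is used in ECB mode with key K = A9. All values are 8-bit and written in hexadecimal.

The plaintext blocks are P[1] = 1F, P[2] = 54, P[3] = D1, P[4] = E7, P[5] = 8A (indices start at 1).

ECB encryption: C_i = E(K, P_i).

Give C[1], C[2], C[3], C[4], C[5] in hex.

C[1]: E(K, 1F) = C8.
C[2]: E(K, 54) = FD.
C[3]: E(K, D1) = 7A.
C[4]: E(K, E7) = 90.
C[5]: E(K, 8A) = 33.

C[1] = C8, C[2] = FD, C[3] = 7A, C[4] = 90, C[5] = 33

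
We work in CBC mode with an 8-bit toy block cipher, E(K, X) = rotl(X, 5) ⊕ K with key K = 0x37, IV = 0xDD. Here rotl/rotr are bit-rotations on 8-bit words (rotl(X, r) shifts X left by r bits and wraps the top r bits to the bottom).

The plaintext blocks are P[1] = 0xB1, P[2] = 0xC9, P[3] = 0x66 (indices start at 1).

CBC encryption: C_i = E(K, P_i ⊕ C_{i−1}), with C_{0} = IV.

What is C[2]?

C[1]: P[1] ⊕ 0xDD = 0x6C; E(K, 0x6C) = 0xBA.
C[2]: P[2] ⊕ 0xBA = 0x73; E(K, 0x73) = 0x59.

C[2] = 0x59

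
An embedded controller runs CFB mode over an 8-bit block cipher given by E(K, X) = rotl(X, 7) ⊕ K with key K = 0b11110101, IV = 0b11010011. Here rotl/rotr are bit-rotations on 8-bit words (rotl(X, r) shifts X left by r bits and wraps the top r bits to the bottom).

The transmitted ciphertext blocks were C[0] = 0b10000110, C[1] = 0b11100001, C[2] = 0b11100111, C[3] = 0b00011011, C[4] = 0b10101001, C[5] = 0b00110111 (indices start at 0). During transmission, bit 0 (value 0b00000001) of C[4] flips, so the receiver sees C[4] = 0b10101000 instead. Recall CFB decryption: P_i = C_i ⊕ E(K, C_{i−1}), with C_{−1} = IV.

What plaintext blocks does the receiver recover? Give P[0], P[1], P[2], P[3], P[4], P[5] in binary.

Only C[4] changed, to 0b10101000. In CFB, a change in C_i flips the same bit in P_i and garbles P_{i+1}. Decrypting the received ciphertext:
P[0]: E(K, 0b11010011) = 0b00011100; 0b10000110 ⊕ 0b00011100 = 0b10011010.
P[1]: E(K, 0b10000110) = 0b10110110; 0b11100001 ⊕ 0b10110110 = 0b01010111.
P[2]: E(K, 0b11100001) = 0b00000101; 0b11100111 ⊕ 0b00000101 = 0b11100010.
P[3]: E(K, 0b11100111) = 0b00000110; 0b00011011 ⊕ 0b00000110 = 0b00011101.
P[4]: E(K, 0b00011011) = 0b01111000; 0b10101000 ⊕ 0b01111000 = 0b11010000.
P[5]: E(K, 0b10101000) = 0b10100001; 0b00110111 ⊕ 0b10100001 = 0b10010110.
Blocks that differ from the original plaintext: P[4], P[5].

P[0] = 0b10011010, P[1] = 0b01010111, P[2] = 0b11100010, P[3] = 0b00011101, P[4] = 0b11010000, P[5] = 0b10010110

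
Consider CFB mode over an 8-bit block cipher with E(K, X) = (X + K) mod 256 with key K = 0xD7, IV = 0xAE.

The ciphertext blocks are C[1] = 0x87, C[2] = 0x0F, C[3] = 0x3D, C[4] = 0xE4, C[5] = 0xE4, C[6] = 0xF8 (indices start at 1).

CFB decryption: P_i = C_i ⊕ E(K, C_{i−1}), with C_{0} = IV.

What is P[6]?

P[6]: E(K, 0xE4) = 0xBB; 0xF8 ⊕ 0xBB = 0x43.

P[6] = 0x43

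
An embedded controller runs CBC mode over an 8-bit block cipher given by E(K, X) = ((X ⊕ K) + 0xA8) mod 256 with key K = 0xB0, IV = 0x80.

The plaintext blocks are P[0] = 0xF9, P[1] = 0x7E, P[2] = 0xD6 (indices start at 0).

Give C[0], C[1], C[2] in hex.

C[0] = 0x71, C[1] = 0x67, C[2] = 0xA9

CBC encryption: C_i = E(K, P_i ⊕ C_{i−1}), with C_{−1} = IV.
C[0]: P[0] ⊕ 0x80 = 0x79; E(K, 0x79) = 0x71.
C[1]: P[1] ⊕ 0x71 = 0x0F; E(K, 0x0F) = 0x67.
C[2]: P[2] ⊕ 0x67 = 0xB1; E(K, 0xB1) = 0xA9.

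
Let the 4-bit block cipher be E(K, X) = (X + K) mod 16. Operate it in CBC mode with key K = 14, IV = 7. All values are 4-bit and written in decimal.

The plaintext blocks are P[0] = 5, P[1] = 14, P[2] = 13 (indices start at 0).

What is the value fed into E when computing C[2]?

CBC encryption: C_i = E(K, P_i ⊕ C_{i−1}), with C_{−1} = IV.
C[0]: P[0] ⊕ 7 = 2; E(K, 2) = 0.
C[1]: P[1] ⊕ 0 = 14; E(K, 14) = 12.
C[2]: P[2] ⊕ 12 = 1; E(K, 1) = 15.
So the input to E for block [2] is 1.

1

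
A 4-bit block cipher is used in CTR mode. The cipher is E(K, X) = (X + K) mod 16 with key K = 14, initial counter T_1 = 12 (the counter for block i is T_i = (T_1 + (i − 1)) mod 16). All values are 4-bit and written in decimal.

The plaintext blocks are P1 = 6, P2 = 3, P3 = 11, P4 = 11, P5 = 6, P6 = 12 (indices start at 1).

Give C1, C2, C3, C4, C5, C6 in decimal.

C1 = 12, C2 = 8, C3 = 7, C4 = 6, C5 = 8, C6 = 3

CTR encryption: S_i = E(K, T_i) where T_i is the counter for block i; C_i = P_i ⊕ S_i.
C1: T = 12, S = E(K, T) = 10; 6 ⊕ 10 = 12.
C2: T = 13, S = E(K, T) = 11; 3 ⊕ 11 = 8.
C3: T = 14, S = E(K, T) = 12; 11 ⊕ 12 = 7.
C4: T = 15, S = E(K, T) = 13; 11 ⊕ 13 = 6.
C5: T = 0, S = E(K, T) = 14; 6 ⊕ 14 = 8.
C6: T = 1, S = E(K, T) = 15; 12 ⊕ 15 = 3.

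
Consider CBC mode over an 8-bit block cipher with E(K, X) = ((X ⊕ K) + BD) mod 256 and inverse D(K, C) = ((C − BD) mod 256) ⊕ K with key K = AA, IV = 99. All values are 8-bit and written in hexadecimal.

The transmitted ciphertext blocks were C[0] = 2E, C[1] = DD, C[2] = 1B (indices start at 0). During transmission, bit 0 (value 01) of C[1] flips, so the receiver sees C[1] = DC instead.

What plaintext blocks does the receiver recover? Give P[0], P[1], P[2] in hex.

P[0] = 42, P[1] = 9B, P[2] = 28

CBC decryption: P_i = D(K, C_i) ⊕ C_{i−1}, with C_{−1} = IV.
Only C[1] changed, to DC. In CBC, a change in C_i garbles P_i and flips the same bit in P_{i+1}. Decrypting the received ciphertext:
P[0]: D(K, 2E) = DB; DB ⊕ 99 = 42.
P[1]: D(K, DC) = B5; B5 ⊕ 2E = 9B.
P[2]: D(K, 1B) = F4; F4 ⊕ DC = 28.
Blocks that differ from the original plaintext: P[1], P[2].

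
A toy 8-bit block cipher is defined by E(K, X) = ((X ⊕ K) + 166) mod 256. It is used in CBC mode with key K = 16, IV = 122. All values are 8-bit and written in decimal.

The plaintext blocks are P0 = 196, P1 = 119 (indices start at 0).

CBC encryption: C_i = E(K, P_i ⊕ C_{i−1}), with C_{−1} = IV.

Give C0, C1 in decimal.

C0 = 84, C1 = 217

C0: P0 ⊕ 122 = 190; E(K, 190) = 84.
C1: P1 ⊕ 84 = 35; E(K, 35) = 217.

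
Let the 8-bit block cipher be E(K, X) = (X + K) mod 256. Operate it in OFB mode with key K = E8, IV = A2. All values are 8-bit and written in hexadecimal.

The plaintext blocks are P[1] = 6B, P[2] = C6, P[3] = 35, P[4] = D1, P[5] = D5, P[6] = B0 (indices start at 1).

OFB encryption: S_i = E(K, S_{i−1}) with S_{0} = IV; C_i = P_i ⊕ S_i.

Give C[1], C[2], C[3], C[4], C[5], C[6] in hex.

C[1]: S = E(K, A2) = 8A; 6B ⊕ 8A = E1.
C[2]: S = E(K, 8A) = 72; C6 ⊕ 72 = B4.
C[3]: S = E(K, 72) = 5A; 35 ⊕ 5A = 6F.
C[4]: S = E(K, 5A) = 42; D1 ⊕ 42 = 93.
C[5]: S = E(K, 42) = 2A; D5 ⊕ 2A = FF.
C[6]: S = E(K, 2A) = 12; B0 ⊕ 12 = A2.

C[1] = E1, C[2] = B4, C[3] = 6F, C[4] = 93, C[5] = FF, C[6] = A2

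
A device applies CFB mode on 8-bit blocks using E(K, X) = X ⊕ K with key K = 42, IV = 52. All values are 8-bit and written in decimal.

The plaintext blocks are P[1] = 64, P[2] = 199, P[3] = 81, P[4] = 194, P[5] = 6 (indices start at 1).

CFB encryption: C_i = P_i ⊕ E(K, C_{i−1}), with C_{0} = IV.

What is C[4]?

C[4] = 32

C[1]: E(K, 52) = 30; 64 ⊕ 30 = 94.
C[2]: E(K, 94) = 116; 199 ⊕ 116 = 179.
C[3]: E(K, 179) = 153; 81 ⊕ 153 = 200.
C[4]: E(K, 200) = 226; 194 ⊕ 226 = 32.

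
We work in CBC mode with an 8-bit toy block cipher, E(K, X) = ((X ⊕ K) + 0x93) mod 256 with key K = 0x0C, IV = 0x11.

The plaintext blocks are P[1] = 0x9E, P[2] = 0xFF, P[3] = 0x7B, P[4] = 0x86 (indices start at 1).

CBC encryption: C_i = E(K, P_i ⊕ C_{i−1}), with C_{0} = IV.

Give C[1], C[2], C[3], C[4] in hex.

C[1]: P[1] ⊕ 0x11 = 0x8F; E(K, 0x8F) = 0x16.
C[2]: P[2] ⊕ 0x16 = 0xE9; E(K, 0xE9) = 0x78.
C[3]: P[3] ⊕ 0x78 = 0x03; E(K, 0x03) = 0xA2.
C[4]: P[4] ⊕ 0xA2 = 0x24; E(K, 0x24) = 0xBB.

C[1] = 0x16, C[2] = 0x78, C[3] = 0xA2, C[4] = 0xBB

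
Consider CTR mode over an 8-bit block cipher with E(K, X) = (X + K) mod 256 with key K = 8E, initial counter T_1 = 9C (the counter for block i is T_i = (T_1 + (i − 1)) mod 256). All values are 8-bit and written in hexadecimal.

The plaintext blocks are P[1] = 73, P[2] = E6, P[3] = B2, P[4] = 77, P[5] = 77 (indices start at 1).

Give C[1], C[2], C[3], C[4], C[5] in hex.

CTR encryption: S_i = E(K, T_i) where T_i is the counter for block i; C_i = P_i ⊕ S_i.
C[1]: T = 9C, S = E(K, T) = 2A; 73 ⊕ 2A = 59.
C[2]: T = 9D, S = E(K, T) = 2B; E6 ⊕ 2B = CD.
C[3]: T = 9E, S = E(K, T) = 2C; B2 ⊕ 2C = 9E.
C[4]: T = 9F, S = E(K, T) = 2D; 77 ⊕ 2D = 5A.
C[5]: T = A0, S = E(K, T) = 2E; 77 ⊕ 2E = 59.

C[1] = 59, C[2] = CD, C[3] = 9E, C[4] = 5A, C[5] = 59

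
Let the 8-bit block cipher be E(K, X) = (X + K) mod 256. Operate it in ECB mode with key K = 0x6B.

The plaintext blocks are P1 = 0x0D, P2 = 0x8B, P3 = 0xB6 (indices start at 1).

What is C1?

ECB encryption: C_i = E(K, P_i).
C1: E(K, 0x0D) = 0x78.

C1 = 0x78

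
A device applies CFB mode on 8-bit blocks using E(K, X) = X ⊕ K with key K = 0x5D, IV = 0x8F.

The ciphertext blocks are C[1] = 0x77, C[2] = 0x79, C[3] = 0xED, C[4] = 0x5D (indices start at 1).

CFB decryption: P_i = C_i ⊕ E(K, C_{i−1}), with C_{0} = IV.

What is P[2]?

P[2]: E(K, 0x77) = 0x2A; 0x79 ⊕ 0x2A = 0x53.

P[2] = 0x53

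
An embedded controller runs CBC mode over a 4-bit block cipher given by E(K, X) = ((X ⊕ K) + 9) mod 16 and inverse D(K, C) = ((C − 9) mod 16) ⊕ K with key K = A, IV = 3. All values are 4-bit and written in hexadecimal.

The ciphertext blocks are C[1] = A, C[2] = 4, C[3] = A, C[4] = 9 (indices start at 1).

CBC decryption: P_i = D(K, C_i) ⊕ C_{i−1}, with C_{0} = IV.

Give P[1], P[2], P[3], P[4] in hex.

P[1] = 8, P[2] = B, P[3] = F, P[4] = 0

P[1]: D(K, A) = B; B ⊕ 3 = 8.
P[2]: D(K, 4) = 1; 1 ⊕ A = B.
P[3]: D(K, A) = B; B ⊕ 4 = F.
P[4]: D(K, 9) = A; A ⊕ A = 0.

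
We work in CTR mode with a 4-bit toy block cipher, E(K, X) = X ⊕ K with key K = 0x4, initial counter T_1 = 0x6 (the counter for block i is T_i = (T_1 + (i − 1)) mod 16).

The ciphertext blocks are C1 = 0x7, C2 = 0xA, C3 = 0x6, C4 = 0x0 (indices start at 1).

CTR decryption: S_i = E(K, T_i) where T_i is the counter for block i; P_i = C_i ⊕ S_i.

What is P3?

P3: T = 0x8, S = E(K, T) = 0xC; 0x6 ⊕ 0xC = 0xA.

P3 = 0xA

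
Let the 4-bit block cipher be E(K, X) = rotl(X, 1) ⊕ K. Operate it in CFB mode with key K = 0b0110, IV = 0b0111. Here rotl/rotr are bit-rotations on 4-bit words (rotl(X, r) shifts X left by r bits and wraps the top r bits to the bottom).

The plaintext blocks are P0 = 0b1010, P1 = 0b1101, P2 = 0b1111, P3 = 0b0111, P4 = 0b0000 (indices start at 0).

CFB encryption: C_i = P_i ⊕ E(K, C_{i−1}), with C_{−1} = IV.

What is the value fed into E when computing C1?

C0: E(K, 0b0111) = 0b1000; 0b1010 ⊕ 0b1000 = 0b0010.
C1: E(K, 0b0010) = 0b0010; 0b1101 ⊕ 0b0010 = 0b1111.
So the input to E for block 1 is 0b0010.

0b0010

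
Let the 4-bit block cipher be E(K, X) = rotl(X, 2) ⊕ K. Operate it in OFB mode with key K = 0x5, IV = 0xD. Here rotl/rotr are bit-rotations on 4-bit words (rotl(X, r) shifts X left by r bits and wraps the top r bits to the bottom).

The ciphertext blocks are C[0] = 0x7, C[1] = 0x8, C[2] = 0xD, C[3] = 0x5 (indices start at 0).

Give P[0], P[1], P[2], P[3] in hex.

P[0] = 0x5, P[1] = 0x5, P[2] = 0xF, P[3] = 0x8

OFB decryption: S_i = E(K, S_{i−1}) with S_{−1} = IV; P_i = C_i ⊕ S_i.
P[0]: S = E(K, 0xD) = 0x2; 0x7 ⊕ 0x2 = 0x5.
P[1]: S = E(K, 0x2) = 0xD; 0x8 ⊕ 0xD = 0x5.
P[2]: S = E(K, 0xD) = 0x2; 0xD ⊕ 0x2 = 0xF.
P[3]: S = E(K, 0x2) = 0xD; 0x5 ⊕ 0xD = 0x8.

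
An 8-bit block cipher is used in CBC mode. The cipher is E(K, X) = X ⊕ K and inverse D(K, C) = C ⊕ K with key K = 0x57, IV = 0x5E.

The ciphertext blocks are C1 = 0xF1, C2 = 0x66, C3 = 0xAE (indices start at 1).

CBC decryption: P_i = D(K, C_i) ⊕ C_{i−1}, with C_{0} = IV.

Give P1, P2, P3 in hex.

P1: D(K, 0xF1) = 0xA6; 0xA6 ⊕ 0x5E = 0xF8.
P2: D(K, 0x66) = 0x31; 0x31 ⊕ 0xF1 = 0xC0.
P3: D(K, 0xAE) = 0xF9; 0xF9 ⊕ 0x66 = 0x9F.

P1 = 0xF8, P2 = 0xC0, P3 = 0x9F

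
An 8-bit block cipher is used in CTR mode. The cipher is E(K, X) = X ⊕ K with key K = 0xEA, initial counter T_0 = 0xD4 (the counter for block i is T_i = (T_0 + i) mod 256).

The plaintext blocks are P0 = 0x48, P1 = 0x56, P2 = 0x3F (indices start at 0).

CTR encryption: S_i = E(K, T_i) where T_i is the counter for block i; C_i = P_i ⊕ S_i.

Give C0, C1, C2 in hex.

C0 = 0x76, C1 = 0x69, C2 = 0x03

C0: T = 0xD4, S = E(K, T) = 0x3E; 0x48 ⊕ 0x3E = 0x76.
C1: T = 0xD5, S = E(K, T) = 0x3F; 0x56 ⊕ 0x3F = 0x69.
C2: T = 0xD6, S = E(K, T) = 0x3C; 0x3F ⊕ 0x3C = 0x03.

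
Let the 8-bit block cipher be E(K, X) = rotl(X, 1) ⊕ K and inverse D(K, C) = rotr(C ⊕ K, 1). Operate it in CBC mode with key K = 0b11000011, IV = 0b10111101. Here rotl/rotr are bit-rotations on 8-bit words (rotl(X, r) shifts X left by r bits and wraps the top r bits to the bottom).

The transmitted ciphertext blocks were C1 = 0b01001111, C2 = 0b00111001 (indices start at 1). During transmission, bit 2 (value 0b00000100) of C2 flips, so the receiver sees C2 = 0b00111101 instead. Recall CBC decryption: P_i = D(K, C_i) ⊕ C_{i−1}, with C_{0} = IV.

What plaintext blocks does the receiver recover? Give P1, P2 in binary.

P1 = 0b11111011, P2 = 0b00110000

Only C2 changed, to 0b00111101. In CBC, a change in C_i garbles P_i and flips the same bit in P_{i+1}. Decrypting the received ciphertext:
P1: D(K, 0b01001111) = 0b01000110; 0b01000110 ⊕ 0b10111101 = 0b11111011.
P2: D(K, 0b00111101) = 0b01111111; 0b01111111 ⊕ 0b01001111 = 0b00110000.
Blocks that differ from the original plaintext: P2.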